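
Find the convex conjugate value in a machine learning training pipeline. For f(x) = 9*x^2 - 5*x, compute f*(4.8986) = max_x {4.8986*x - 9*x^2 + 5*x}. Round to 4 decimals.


f*(y) = sup_x {y*x - a*x^2 - b*x} = sup_x {(y-b)*x - a*x^2}
FOC: (y - b) - 2a*x = 0 => x* = (y - b)/(2a)
x* = (4.8986 + 5)/(2*9) = 0.5499
f*(4.8986) = (y-b)^2/(4a) = (4.8986 + 5)^2/(4*9)
= 97.9823/36 = 2.7217


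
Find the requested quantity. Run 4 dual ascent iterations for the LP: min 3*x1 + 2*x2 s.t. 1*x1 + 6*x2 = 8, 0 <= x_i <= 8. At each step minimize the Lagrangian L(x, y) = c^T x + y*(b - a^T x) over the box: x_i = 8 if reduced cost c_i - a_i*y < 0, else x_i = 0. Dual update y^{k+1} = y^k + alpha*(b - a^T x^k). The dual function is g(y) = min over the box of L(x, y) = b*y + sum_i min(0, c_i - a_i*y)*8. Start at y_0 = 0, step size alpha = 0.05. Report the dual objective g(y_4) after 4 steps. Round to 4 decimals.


Dual ascent for LP: min 3*x1 + 2*x2, 1*x1 + 6*x2 = 8, 0 <= x_i <= 8
Step 1: y^k = 0.0, reduced costs: (3.0, 2.0)
  x^k = (0.0, 0.0), subgradient = b - a^T x = 8.0
  y^{k+1} = 0.0 + 0.05*8.0 = 0.4
Step 2: y^k = 0.4, reduced costs: (2.6, -0.4)
  x^k = (0.0, 8.0), subgradient = b - a^T x = -40.0
  y^{k+1} = 0.4 + 0.05*-40.0 = -1.6
Step 3: y^k = -1.6, reduced costs: (4.6, 11.6)
  x^k = (0.0, 0.0), subgradient = b - a^T x = 8.0
  y^{k+1} = -1.6 + 0.05*8.0 = -1.2
Step 4: y^k = -1.2, reduced costs: (4.2, 9.2)
  x^k = (0.0, 0.0), subgradient = b - a^T x = 8.0
  y^{k+1} = -1.2 + 0.05*8.0 = -0.8
Dual objective at y_4 = -0.8: reduced costs (3.8, 6.8), box minimizer x = (0.0, 0.0)
g(y_4) = b*y + (c1 - a1*y)*x1 + (c2 - a2*y)*x2 = 8*(-0.8) + 3.8*0.0 + 6.8*0.0 = -6.4 + 0.0 + 0.0 = -6.4


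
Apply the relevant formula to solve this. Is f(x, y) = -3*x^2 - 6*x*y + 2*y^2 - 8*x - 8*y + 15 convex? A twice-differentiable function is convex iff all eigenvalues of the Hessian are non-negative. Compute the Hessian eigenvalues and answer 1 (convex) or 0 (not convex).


The Hessian of f(x,y) = -3*x^2 - 6*x*y + 2*y^2 - 8*x - 8*y + 15 is:
H = [[-6, -6], [-6, 4]]
Trace = -6 + 4 = -2
Determinant = -6*4 - (-6)^2 = -60
Discriminant = (-2)^2 - 4*-60 = 244.0
Eigenvalues: lambda_1 = -8.8102, lambda_2 = 6.8102
The function is not convex.

0


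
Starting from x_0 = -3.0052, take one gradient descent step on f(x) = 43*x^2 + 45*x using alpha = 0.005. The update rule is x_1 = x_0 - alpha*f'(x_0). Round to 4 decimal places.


We compute the gradient at x_0 and apply the update.
f'(x) = 86*x + 45
f'(-3.0052) = 86*-3.0052 + 45 = -213.4472
x_1 = -3.0052 - 0.005*-213.4472 = -1.938


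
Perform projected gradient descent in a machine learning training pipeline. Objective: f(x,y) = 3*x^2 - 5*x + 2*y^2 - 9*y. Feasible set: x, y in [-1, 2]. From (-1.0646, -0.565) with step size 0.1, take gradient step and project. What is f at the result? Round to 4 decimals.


Step 1: Compute gradient at (-1.0646, -0.565).
grad_x = 2*3*-1.0646 - 5 = -11.3876
grad_y = 2*2*-0.565 - 9 = -11.26
Step 2: Gradient step.
x_raw = -1.0646 - 0.1*-11.3876 = 0.0742
y_raw = -0.565 - 0.1*-11.26 = 0.561
Step 3: Project onto [-1, 2].
x_proj = clip(0.0742) = 0.0742
y_proj = clip(0.561) = 0.561
Step 4: Evaluate f.
f(0.0742, 0.561) = -4.7739


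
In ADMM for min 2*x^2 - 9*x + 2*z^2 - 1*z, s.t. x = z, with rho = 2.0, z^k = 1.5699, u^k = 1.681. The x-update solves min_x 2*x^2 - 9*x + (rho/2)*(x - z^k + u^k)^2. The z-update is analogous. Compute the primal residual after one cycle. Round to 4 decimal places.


ADMM iteration with rho = 2.0, z^k = 1.5699, u^k = 1.681
Step 1: x-update.
Minimize 2*x^2 - 9*x + (2.0/2)*(x - 1.5699 + 1.681)^2
FOC: (2*2 + 2.0)*x = 9 + 2.0*(1.5699 - 1.681)
x^{k+1} = 1.463
Step 2: z-update.
Minimize 2*z^2 - 1*z + (2.0/2)*(1.463 - z + 1.681)^2
FOC: (2*2 + 2.0)*z = 1 + 2.0*(1.463 + 1.681)
z^{k+1} = 1.2147
Step 3: u-update.
u^{k+1} = 1.681 + 1.463 - 1.2147 = 1.9293
Step 4: Primal residual = |1.463 - 1.2147| = 0.2483


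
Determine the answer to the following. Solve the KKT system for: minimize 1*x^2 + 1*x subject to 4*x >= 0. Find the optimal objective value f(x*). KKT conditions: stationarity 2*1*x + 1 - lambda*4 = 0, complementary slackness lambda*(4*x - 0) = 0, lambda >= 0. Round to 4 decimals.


Step 1: Try lambda = 0 (constraint inactive).
x_unc = -1/(2*1) = -0.5
Check: 4*-0.5 = -2.0 < 0 -- violated!
Step 2: Constraint must be active: 4*x = 0
x* = 0/4 = 0.0
lambda = (2*1*0.0 + 1)/4 = 0.25
Step 3: Compute optimal value.
f(x*) = 1*0.0^2 + 1*0.0 = 0.0


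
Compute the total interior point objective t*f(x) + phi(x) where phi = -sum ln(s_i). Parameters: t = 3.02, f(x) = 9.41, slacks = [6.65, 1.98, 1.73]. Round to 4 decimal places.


Step 1: Compute log-barrier.
ln values: [1.8946, 0.6831, 0.5481]
phi = -(1.8946 + 0.6831 + 0.5481) = -3.1258
Step 2: Compute augmented objective.
t*f(x) = 3.02*9.41 = 28.4182
Total = 28.4182 - 3.1258 = 25.2924


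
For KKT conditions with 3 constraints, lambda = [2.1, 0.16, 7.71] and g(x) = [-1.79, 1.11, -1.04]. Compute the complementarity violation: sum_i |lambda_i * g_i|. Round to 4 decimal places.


KKT complementary slackness check:
lambda_1 * g_1 = 2.1 * -1.79 = -3.759
lambda_2 * g_2 = 0.16 * 1.11 = 0.1776
lambda_3 * g_3 = 7.71 * -1.04 = -8.0184
Total violation = 3.759 + 0.1776 + 8.0184 = 11.955


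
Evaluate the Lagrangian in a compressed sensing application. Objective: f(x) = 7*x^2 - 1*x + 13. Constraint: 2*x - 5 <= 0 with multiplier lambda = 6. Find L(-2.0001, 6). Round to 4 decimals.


Step 1: Evaluate f(x).
f(-2.0001) = 7*(-2.0001)^2 - 1*(-2.0001) + 13 = 43.0029
Step 2: Evaluate g(x).
g(-2.0001) = 2*-2.0001 - 5 = -9.0002
Step 3: Compute Lagrangian.
L = 43.0029 + 6*-9.0002 = -10.9983


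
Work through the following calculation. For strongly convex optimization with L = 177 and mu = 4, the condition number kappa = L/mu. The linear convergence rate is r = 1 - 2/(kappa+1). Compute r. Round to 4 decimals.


Step 1: Compute the condition number.
kappa = L/mu = 177/4 = 44.25
Step 2: Compute the convergence rate.
r = 1 - 2/(kappa + 1) = 1 - 2*mu/(L + mu) = (L - mu)/(L + mu) = 173/181 = 0.9558


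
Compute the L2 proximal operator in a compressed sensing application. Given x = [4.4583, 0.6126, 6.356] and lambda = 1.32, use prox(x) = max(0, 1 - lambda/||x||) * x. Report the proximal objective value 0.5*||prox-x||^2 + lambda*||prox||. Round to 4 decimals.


Step 1: Compute ||x||.
||x|| = 7.7878
Step 2: Compute scaling factor.
scale = max(0, 1 - 1.32/7.7878) = 0.8305
Step 3: prox(x) = [3.7026, 0.5088, 5.2787]
||prox(x)|| = 6.4678
Step 4: Proximal objective.
0.5*||prox-x||^2 = 0.8712
lambda*||prox|| = 8.5375
Total = 9.4087


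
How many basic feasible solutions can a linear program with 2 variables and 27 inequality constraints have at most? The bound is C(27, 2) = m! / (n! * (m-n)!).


Each vertex corresponds to some choice of n active constraints out of m, so the number of vertices is at most C(m, n) = m! / (n!(m-n)!).
m = 27, n = 2
Numerator: 27 * 26
Denominator: 2! = 2
C(27, 2) = 351


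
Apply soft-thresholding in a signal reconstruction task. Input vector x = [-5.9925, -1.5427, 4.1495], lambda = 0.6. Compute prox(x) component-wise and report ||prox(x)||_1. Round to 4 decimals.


Soft-thresholding with lambda = 0.6:
prox(-5.9925) = sign(-5.9925)*max(|-5.9925| - 0.6, 0) = -5.3925
prox(-1.5427) = sign(-1.5427)*max(|-1.5427| - 0.6, 0) = -0.9427
prox(4.1495) = sign(4.1495)*max(|4.1495| - 0.6, 0) = 3.5495
prox(x) = [-5.3925, -0.9427, 3.5495]
||prox(x)||_1 = 5.3925 + 0.9427 + 3.5495 = 9.8847


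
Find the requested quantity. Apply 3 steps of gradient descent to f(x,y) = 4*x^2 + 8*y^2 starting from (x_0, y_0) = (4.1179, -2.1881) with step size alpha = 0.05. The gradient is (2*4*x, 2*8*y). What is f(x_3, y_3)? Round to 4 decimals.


Gradient descent on f(x,y) = 4*x^2 + 8*y^2.
Starting point: (4.1179, -2.1881), alpha = 0.05
Step 1: grad_x = 2*4*4.1179 = 32.9432, grad_y = 2*8*-2.1881 = -35.0096
  x_1 = 4.1179 - 0.05*32.9432 = 2.4707
  y_1 = -2.1881 - 0.05*-35.0096 = -0.4376
Step 2: grad_x = 2*4*2.4707 = 19.7659, grad_y = 2*8*-0.4376 = -7.0019
  x_2 = 2.4707 - 0.05*19.7659 = 1.4824
  y_2 = -0.4376 - 0.05*-7.0019 = -0.0875
Step 3: grad_x = 2*4*1.4824 = 11.8596, grad_y = 2*8*-0.0875 = -1.4004
  x_3 = 1.4824 - 0.05*11.8596 = 0.8895
  y_3 = -0.0875 - 0.05*-1.4004 = -0.0175
f(0.8895, -0.0175) = 4*0.8895^2 + 8*(-0.0175)^2 = 3.1671


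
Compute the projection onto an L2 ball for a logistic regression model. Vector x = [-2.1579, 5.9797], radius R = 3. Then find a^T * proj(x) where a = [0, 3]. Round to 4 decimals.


Step 1: Compute ||x|| (intermediates to 6 decimals).
||x|| = sqrt((-2.1579)^2 + 5.9797^2) = 6.357149
Step 2: Project.
Since ||x|| > R, scale = R/||x|| = 3/6.357149 = 0.47191, proj(x) = scale * x
proj(x) = [-1.018335, 2.82188]
Step 3: Dot product.
a^T * proj(x) = 0*(-1.018335) + 3*2.82188 = 8.4656


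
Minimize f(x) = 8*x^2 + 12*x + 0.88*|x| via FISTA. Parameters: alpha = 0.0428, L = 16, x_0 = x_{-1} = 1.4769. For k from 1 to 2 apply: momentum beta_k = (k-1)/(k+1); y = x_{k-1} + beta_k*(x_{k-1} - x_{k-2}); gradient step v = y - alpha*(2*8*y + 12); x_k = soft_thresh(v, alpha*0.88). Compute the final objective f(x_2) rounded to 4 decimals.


FISTA on f(x) = 8*x^2 + 12*x + 0.88*|x|
L = 16, alpha = 0.0428
Iteration 1: beta = 0.0, y = 1.4769 + 0.0*(1.4769 - 1.4769) = 1.4769
  grad(y) = 35.6304, v = y - alpha*grad = -0.0481
  prox(v) = soft_thresh(-0.0481, 0.0377) = -0.0104
Iteration 2: beta = 0.3333, y = -0.0104 + 0.3333*(-0.0104 - 1.4769) = -0.5062
  grad(y) = 3.901, v = y - alpha*grad = -0.6732
  prox(v) = soft_thresh(-0.6732, 0.0377) = -0.6355
f(x_2) = 8*(-0.6355)^2 + 12*(-0.6355) + 0.88*|-0.6355| = -3.8359


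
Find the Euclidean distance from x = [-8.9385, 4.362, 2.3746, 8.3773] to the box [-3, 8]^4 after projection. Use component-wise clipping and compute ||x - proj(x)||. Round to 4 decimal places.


Project each component onto [-3, 8].
clip(-8.9385) = -3.0, clip(4.362) = 4.362, clip(2.3746) = 2.3746, clip(8.3773) = 8.0
Projection = [-3.0, 4.362, 2.3746, 8.0]
Squared diffs: [35.2658, 0.0, 0.0, 0.1424]
Distance = sqrt(35.4082) = 5.9505


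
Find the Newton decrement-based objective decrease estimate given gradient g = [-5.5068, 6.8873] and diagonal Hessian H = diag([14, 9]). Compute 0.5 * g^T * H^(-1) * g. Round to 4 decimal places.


Step 1: H is diagonal, so H^(-1) * g = [-0.3933, 0.7653].
Step 2: g^T H^(-1) g = sum_i g_i^2 / H_ii
  = (-5.5068)^2/14 + (6.8873)^2/9
  = 2.1661 + 5.2705 = 7.4366
Step 3: Objective decrease = 0.5 * g^T H^(-1) g = 3.7183


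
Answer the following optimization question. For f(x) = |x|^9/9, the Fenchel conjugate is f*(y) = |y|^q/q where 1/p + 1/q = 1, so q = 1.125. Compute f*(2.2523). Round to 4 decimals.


The conjugate exponent q satisfies 1/p + 1/q = 1.
p = 9, so q = 9/(9 - 1) = 1.125
|y|^q = 2.2523^1.125 = 2.4929
f*(2.2523) = 2.4929 / 1.125 = 2.2159


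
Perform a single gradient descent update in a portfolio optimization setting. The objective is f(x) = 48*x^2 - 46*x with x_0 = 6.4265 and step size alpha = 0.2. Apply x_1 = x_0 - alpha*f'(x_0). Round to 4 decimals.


We compute the gradient at x_0 and apply the update.
f'(x) = 96*x - 46
f'(6.4265) = 96*6.4265 - 46 = 570.944
x_1 = 6.4265 - 0.2*570.944 = -107.7623


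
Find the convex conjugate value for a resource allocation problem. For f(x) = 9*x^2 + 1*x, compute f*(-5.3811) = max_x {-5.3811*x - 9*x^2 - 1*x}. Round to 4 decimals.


f*(y) = sup_x {y*x - a*x^2 - b*x} = sup_x {(y-b)*x - a*x^2}
FOC: (y - b) - 2a*x = 0 => x* = (y - b)/(2a)
x* = (-5.3811 - 1)/(2*9) = -0.3545
f*(-5.3811) = (y-b)^2/(4a) = (-5.3811 - 1)^2/(4*9)
= 40.7184/36 = 1.1311


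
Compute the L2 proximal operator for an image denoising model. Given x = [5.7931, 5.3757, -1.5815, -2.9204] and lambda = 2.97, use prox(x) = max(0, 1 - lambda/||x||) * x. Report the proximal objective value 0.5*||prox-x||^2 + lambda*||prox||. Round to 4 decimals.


Step 1: Compute ||x||.
||x|| = 8.5725
Step 2: Compute scaling factor.
scale = max(0, 1 - 2.97/8.5725) = 0.6535
Step 3: prox(x) = [3.786, 3.5133, -1.0336, -1.9086]
||prox(x)|| = 5.6025
Step 4: Proximal objective.
0.5*||prox-x||^2 = 4.4105
lambda*||prox|| = 16.6394
Total = 21.0499


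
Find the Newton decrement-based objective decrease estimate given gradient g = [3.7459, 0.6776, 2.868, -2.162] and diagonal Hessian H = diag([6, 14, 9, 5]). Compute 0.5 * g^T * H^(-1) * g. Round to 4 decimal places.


Step 1: H is diagonal, so H^(-1) * g = [0.6243, 0.0484, 0.3187, -0.4324].
Step 2: g^T H^(-1) g = sum_i g_i^2 / H_ii
  = (3.7459)^2/6 + (0.6776)^2/14 + (2.868)^2/9 + (-2.162)^2/5
  = 2.3386 + 0.0328 + 0.9139 + 0.9348 = 4.2202
Step 3: Objective decrease = 0.5 * g^T H^(-1) g = 2.1101


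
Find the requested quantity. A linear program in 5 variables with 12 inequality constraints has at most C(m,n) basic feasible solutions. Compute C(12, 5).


Each vertex corresponds to some choice of n active constraints out of m, so the number of vertices is at most C(m, n) = m! / (n!(m-n)!).
m = 12, n = 5
Numerator: 12 * 11 * 10 * 9 * 8
Denominator: 5! = 120
C(12, 5) = 792


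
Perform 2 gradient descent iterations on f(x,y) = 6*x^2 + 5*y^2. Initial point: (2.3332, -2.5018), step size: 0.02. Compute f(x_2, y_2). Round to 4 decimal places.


Gradient descent on f(x,y) = 6*x^2 + 5*y^2.
Starting point: (2.3332, -2.5018), alpha = 0.02
Step 1: grad_x = 2*6*2.3332 = 27.9984, grad_y = 2*5*-2.5018 = -25.018
  x_1 = 2.3332 - 0.02*27.9984 = 1.7732
  y_1 = -2.5018 - 0.02*-25.018 = -2.0014
Step 2: grad_x = 2*6*1.7732 = 21.2788, grad_y = 2*5*-2.0014 = -20.0144
  x_2 = 1.7732 - 0.02*21.2788 = 1.3477
  y_2 = -2.0014 - 0.02*-20.0144 = -1.6012
f(1.3477, -1.6012) = 6*1.3477^2 + 5*(-1.6012)^2 = 23.7155


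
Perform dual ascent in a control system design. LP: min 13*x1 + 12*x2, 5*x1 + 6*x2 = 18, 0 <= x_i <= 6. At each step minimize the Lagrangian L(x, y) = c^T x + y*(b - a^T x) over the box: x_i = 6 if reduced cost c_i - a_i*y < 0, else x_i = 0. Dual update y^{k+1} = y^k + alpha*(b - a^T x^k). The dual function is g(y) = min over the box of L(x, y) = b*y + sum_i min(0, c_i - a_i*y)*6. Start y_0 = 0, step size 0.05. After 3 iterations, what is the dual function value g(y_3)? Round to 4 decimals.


Dual ascent for LP: min 13*x1 + 12*x2, 5*x1 + 6*x2 = 18, 0 <= x_i <= 6
Step 1: y^k = 0.0, reduced costs: (13.0, 12.0)
  x^k = (0.0, 0.0), subgradient = b - a^T x = 18.0
  y^{k+1} = 0.0 + 0.05*18.0 = 0.9
Step 2: y^k = 0.9, reduced costs: (8.5, 6.6)
  x^k = (0.0, 0.0), subgradient = b - a^T x = 18.0
  y^{k+1} = 0.9 + 0.05*18.0 = 1.8
Step 3: y^k = 1.8, reduced costs: (4.0, 1.2)
  x^k = (0.0, 0.0), subgradient = b - a^T x = 18.0
  y^{k+1} = 1.8 + 0.05*18.0 = 2.7
Dual objective at y_3 = 2.7: reduced costs (-0.5, -4.2), box minimizer x = (6.0, 6.0)
g(y_3) = b*y + (c1 - a1*y)*x1 + (c2 - a2*y)*x2 = 18*2.7 + (-0.5)*6.0 + (-4.2)*6.0 = 48.6 - 3.0 - 25.2 = 20.4


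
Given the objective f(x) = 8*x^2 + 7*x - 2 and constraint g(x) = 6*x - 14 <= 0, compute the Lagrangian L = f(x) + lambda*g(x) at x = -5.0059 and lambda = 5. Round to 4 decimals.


Step 1: Evaluate f(x).
f(-5.0059) = 8*(-5.0059)^2 + 7*(-5.0059) - 2 = 163.431
Step 2: Evaluate g(x).
g(-5.0059) = 6*-5.0059 - 14 = -44.0354
Step 3: Compute Lagrangian.
L = 163.431 + 5*-44.0354 = -56.746


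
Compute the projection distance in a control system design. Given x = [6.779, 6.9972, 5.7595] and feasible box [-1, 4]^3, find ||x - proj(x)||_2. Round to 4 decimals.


Project each component onto [-1, 4].
clip(6.779) = 4.0, clip(6.9972) = 4.0, clip(5.7595) = 4.0
Projection = [4.0, 4.0, 4.0]
Squared diffs: [7.7228, 8.9832, 3.0958]
Distance = sqrt(19.8018) = 4.4499


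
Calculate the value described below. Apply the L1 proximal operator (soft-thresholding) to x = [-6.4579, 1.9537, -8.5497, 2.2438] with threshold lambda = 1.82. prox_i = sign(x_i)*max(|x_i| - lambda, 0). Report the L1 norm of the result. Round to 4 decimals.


Soft-thresholding with lambda = 1.82:
prox(-6.4579) = sign(-6.4579)*max(|-6.4579| - 1.82, 0) = -4.6379
prox(1.9537) = sign(1.9537)*max(|1.9537| - 1.82, 0) = 0.1337
prox(-8.5497) = sign(-8.5497)*max(|-8.5497| - 1.82, 0) = -6.7297
prox(2.2438) = sign(2.2438)*max(|2.2438| - 1.82, 0) = 0.4238
prox(x) = [-4.6379, 0.1337, -6.7297, 0.4238]
||prox(x)||_1 = 4.6379 + 0.1337 + 6.7297 + 0.4238 = 11.9251


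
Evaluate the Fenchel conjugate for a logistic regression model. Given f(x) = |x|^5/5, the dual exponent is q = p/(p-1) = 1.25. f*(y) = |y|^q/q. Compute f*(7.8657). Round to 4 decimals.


The conjugate exponent q satisfies 1/p + 1/q = 1.
p = 5, so q = 5/(5 - 1) = 1.25
|y|^q = 7.8657^1.25 = 13.1726
f*(7.8657) = 13.1726 / 1.25 = 10.5381


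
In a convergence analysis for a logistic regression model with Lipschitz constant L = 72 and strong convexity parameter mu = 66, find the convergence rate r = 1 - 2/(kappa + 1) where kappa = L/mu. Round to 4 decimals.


Step 1: Compute the condition number.
kappa = L/mu = 72/66 = 1.0909
Step 2: Compute the convergence rate.
r = 1 - 2/(kappa + 1) = 1 - 2*mu/(L + mu) = (L - mu)/(L + mu) = 6/138 = 0.0435


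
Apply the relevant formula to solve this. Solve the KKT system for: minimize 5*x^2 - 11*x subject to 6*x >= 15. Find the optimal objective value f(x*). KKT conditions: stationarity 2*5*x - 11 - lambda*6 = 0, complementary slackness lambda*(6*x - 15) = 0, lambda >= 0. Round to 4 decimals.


Step 1: Try lambda = 0 (constraint inactive).
x_unc = 11/(2*5) = 1.1
Check: 6*1.1 = 6.6 < 15 -- violated!
Step 2: Constraint must be active: 6*x = 15
x* = 15/6 = 2.5
lambda = (2*5*2.5 - 11)/6 = 2.3333
Step 3: Compute optimal value.
f(x*) = 5*2.5^2 - 11*2.5 = 3.75


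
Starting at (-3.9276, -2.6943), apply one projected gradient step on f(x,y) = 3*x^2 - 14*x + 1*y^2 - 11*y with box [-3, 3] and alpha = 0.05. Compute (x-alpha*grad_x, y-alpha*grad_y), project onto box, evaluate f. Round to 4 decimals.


Step 1: Compute gradient at (-3.9276, -2.6943).
grad_x = 2*3*-3.9276 - 14 = -37.5656
grad_y = 2*1*-2.6943 - 11 = -16.3886
Step 2: Gradient step.
x_raw = -3.9276 - 0.05*-37.5656 = -2.0493
y_raw = -2.6943 - 0.05*-16.3886 = -1.8749
Step 3: Project onto [-3, 3].
x_proj = clip(-2.0493) = -2.0493
y_proj = clip(-1.8749) = -1.8749
Step 4: Evaluate f.
f(-2.0493, -1.8749) = 65.4283


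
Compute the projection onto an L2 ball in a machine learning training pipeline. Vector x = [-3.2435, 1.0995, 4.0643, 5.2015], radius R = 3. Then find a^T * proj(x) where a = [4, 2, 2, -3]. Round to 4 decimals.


Step 1: Compute ||x|| (intermediates to 6 decimals).
||x|| = sqrt((-3.2435)^2 + 1.0995^2 + 4.0643^2 + 5.2015^2) = 7.436621
Step 2: Project.
Since ||x|| > R, scale = R/||x|| = 3/7.436621 = 0.403409, proj(x) = scale * x
proj(x) = [-1.308457, 0.443548, 1.639575, 2.098332]
Step 3: Dot product.
a^T * proj(x) = 4*(-1.308457) + 2*0.443548 + 2*1.639575 - 3*2.098332 = -7.3626


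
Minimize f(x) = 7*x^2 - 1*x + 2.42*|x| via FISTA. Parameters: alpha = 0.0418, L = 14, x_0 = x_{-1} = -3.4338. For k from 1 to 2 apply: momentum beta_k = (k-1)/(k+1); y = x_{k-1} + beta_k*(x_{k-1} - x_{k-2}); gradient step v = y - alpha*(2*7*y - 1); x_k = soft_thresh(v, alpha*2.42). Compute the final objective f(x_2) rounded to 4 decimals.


FISTA on f(x) = 7*x^2 - 1*x + 2.42*|x|
L = 14, alpha = 0.0418
Iteration 1: beta = 0.0, y = -3.4338 + 0.0*(-3.4338 + 3.4338) = -3.4338
  grad(y) = -49.0732, v = y - alpha*grad = -1.3825
  prox(v) = soft_thresh(-1.3825, 0.1012) = -1.2814
Iteration 2: beta = 0.3333, y = -1.2814 + 0.3333*(-1.2814 + 3.4338) = -0.5639
  grad(y) = -8.8948, v = y - alpha*grad = -0.1921
  prox(v) = soft_thresh(-0.1921, 0.1012) = -0.091
f(x_2) = 7*(-0.091)^2 - 1*(-0.091) + 2.42*|-0.091| = 0.369


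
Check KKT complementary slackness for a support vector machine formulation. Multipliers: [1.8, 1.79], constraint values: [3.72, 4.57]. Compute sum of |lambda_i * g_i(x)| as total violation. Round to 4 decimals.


KKT complementary slackness check:
lambda_1 * g_1 = 1.8 * 3.72 = 6.696
lambda_2 * g_2 = 1.79 * 4.57 = 8.1803
Total violation = 6.696 + 8.1803 = 14.8763


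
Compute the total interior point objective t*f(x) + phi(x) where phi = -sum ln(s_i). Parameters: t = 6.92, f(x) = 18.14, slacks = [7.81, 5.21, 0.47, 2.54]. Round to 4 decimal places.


Step 1: Compute log-barrier.
ln values: [2.0554, 1.6506, -0.755, 0.9322]
phi = -(2.0554 + 1.6506 - 0.755 + 0.9322) = -3.8831
Step 2: Compute augmented objective.
t*f(x) = 6.92*18.14 = 125.5288
Total = 125.5288 - 3.8831 = 121.6457


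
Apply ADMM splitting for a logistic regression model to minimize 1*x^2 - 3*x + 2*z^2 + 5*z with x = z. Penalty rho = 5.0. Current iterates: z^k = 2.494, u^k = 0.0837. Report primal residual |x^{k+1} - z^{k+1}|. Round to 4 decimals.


ADMM iteration with rho = 5.0, z^k = 2.494, u^k = 0.0837
Step 1: x-update.
Minimize 1*x^2 - 3*x + (5.0/2)*(x - 2.494 + 0.0837)^2
FOC: (2*1 + 5.0)*x = 3 + 5.0*(2.494 - 0.0837)
x^{k+1} = 2.1502
Step 2: z-update.
Minimize 2*z^2 + 5*z + (5.0/2)*(2.1502 - z + 0.0837)^2
FOC: (2*2 + 5.0)*z = -5 + 5.0*(2.1502 + 0.0837)
z^{k+1} = 0.6855
Step 3: u-update.
u^{k+1} = 0.0837 + 2.1502 - 0.6855 = 1.5484
Step 4: Primal residual = |2.1502 - 0.6855| = 1.4647


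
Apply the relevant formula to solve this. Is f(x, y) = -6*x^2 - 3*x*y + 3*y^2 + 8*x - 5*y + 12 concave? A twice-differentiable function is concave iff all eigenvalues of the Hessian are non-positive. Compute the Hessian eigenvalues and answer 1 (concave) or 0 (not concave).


The Hessian of f(x,y) = -6*x^2 - 3*x*y + 3*y^2 + 8*x - 5*y + 12 is:
H = [[-12, -3], [-3, 6]]
Trace = -12 + 6 = -6
Determinant = -12*6 - (-3)^2 = -81
Discriminant = (-6)^2 - 4*-81 = 360.0
Eigenvalues: lambda_1 = -12.4868, lambda_2 = 6.4868
The function is not concave.

0


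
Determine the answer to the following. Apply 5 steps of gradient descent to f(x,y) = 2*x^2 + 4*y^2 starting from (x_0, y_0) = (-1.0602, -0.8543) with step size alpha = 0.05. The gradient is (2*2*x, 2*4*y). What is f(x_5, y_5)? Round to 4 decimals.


Gradient descent on f(x,y) = 2*x^2 + 4*y^2.
Starting point: (-1.0602, -0.8543), alpha = 0.05
Step 1: grad_x = 2*2*-1.0602 = -4.2408, grad_y = 2*4*-0.8543 = -6.8344
  x_1 = -1.0602 - 0.05*-4.2408 = -0.8482
  y_1 = -0.8543 - 0.05*-6.8344 = -0.5126
Step 2: grad_x = 2*2*-0.8482 = -3.3926, grad_y = 2*4*-0.5126 = -4.1006
  x_2 = -0.8482 - 0.05*-3.3926 = -0.6785
  y_2 = -0.5126 - 0.05*-4.1006 = -0.3075
Step 3: grad_x = 2*2*-0.6785 = -2.7141, grad_y = 2*4*-0.3075 = -2.4604
  x_3 = -0.6785 - 0.05*-2.7141 = -0.5428
  y_3 = -0.3075 - 0.05*-2.4604 = -0.1845
Step 4: grad_x = 2*2*-0.5428 = -2.1713, grad_y = 2*4*-0.1845 = -1.4762
  x_4 = -0.5428 - 0.05*-2.1713 = -0.4343
  y_4 = -0.1845 - 0.05*-1.4762 = -0.1107
Step 5: grad_x = 2*2*-0.4343 = -1.737, grad_y = 2*4*-0.1107 = -0.8857
  x_5 = -0.4343 - 0.05*-1.737 = -0.3474
  y_5 = -0.1107 - 0.05*-0.8857 = -0.0664
f(-0.3474, -0.0664) = 2*(-0.3474)^2 + 4*(-0.0664)^2 = 0.259


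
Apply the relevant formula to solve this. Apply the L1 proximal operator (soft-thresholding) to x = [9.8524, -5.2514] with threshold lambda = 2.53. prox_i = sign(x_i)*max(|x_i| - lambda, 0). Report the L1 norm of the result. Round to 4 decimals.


Soft-thresholding with lambda = 2.53:
prox(9.8524) = sign(9.8524)*max(|9.8524| - 2.53, 0) = 7.3224
prox(-5.2514) = sign(-5.2514)*max(|-5.2514| - 2.53, 0) = -2.7214
prox(x) = [7.3224, -2.7214]
||prox(x)||_1 = 7.3224 + 2.7214 = 10.0438


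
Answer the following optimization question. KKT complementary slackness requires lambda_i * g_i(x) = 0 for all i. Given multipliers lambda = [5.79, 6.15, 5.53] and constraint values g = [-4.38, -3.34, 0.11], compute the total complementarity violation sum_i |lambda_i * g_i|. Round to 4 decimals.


KKT complementary slackness check:
lambda_1 * g_1 = 5.79 * -4.38 = -25.3602
lambda_2 * g_2 = 6.15 * -3.34 = -20.541
lambda_3 * g_3 = 5.53 * 0.11 = 0.6083
Total violation = 25.3602 + 20.541 + 0.6083 = 46.5095


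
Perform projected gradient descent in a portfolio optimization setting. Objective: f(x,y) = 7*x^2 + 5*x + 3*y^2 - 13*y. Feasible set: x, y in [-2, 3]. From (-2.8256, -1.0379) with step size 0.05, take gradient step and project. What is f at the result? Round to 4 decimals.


Step 1: Compute gradient at (-2.8256, -1.0379).
grad_x = 2*7*-2.8256 + 5 = -34.5584
grad_y = 2*3*-1.0379 - 13 = -19.2274
Step 2: Gradient step.
x_raw = -2.8256 - 0.05*-34.5584 = -1.0977
y_raw = -1.0379 - 0.05*-19.2274 = -0.0765
Step 3: Project onto [-2, 3].
x_proj = clip(-1.0977) = -1.0977
y_proj = clip(-0.0765) = -0.0765
Step 4: Evaluate f.
f(-1.0977, -0.0765) = 3.9584


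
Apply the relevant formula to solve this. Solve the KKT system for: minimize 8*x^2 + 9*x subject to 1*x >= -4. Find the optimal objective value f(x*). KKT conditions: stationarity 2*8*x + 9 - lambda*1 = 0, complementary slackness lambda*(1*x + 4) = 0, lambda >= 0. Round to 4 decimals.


Step 1: Try lambda = 0 (constraint inactive).
Stationarity: 2*8*x + 9 = 0
x* = -9/(2*8) = -0.5625
Check constraint: 1*-0.5625 = -0.5625 >= -4 -- satisfied.
Step 2: Compute optimal value.
f(x*) = 8*(-0.5625)^2 + 9*(-0.5625) = -2.5313


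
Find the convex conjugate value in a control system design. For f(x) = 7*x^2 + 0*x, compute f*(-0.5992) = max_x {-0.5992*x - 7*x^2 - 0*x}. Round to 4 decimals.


f*(y) = sup_x {y*x - a*x^2 - b*x} = sup_x {(y-b)*x - a*x^2}
FOC: (y - b) - 2a*x = 0 => x* = (y - b)/(2a)
x* = (-0.5992 - 0)/(2*7) = -0.0428
f*(-0.5992) = (y-b)^2/(4a) = (-0.5992 - 0)^2/(4*7)
= 0.359/28 = 0.0128


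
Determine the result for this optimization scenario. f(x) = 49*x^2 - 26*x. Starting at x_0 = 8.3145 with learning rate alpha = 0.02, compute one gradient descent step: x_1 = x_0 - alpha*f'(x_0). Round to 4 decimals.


We compute the gradient at x_0 and apply the update.
f'(x) = 98*x - 26
f'(8.3145) = 98*8.3145 - 26 = 788.821
x_1 = 8.3145 - 0.02*788.821 = -7.4619


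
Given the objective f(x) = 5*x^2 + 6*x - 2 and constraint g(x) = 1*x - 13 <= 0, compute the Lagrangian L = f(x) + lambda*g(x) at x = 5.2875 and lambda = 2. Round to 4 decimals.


Step 1: Evaluate f(x).
f(5.2875) = 5*5.2875^2 + 6*5.2875 - 2 = 169.5133
Step 2: Evaluate g(x).
g(5.2875) = 1*5.2875 - 13 = -7.7125
Step 3: Compute Lagrangian.
L = 169.5133 + 2*-7.7125 = 154.0883


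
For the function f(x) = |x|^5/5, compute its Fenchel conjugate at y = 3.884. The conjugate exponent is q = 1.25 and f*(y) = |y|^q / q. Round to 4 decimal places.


The conjugate exponent q satisfies 1/p + 1/q = 1.
p = 5, so q = 5/(5 - 1) = 1.25
|y|^q = 3.884^1.25 = 5.4525
f*(3.884) = 5.4525 / 1.25 = 4.362


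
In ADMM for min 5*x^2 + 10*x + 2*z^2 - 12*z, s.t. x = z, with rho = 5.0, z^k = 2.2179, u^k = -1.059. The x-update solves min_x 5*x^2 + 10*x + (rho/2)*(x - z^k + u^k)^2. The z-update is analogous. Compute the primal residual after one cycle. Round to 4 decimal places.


ADMM iteration with rho = 5.0, z^k = 2.2179, u^k = -1.059
Step 1: x-update.
Minimize 5*x^2 + 10*x + (5.0/2)*(x - 2.2179 - 1.059)^2
FOC: (2*5 + 5.0)*x = -10 + 5.0*(2.2179 + 1.059)
x^{k+1} = 0.4256
Step 2: z-update.
Minimize 2*z^2 - 12*z + (5.0/2)*(0.4256 - z - 1.059)^2
FOC: (2*2 + 5.0)*z = 12 + 5.0*(0.4256 - 1.059)
z^{k+1} = 0.9815
Step 3: u-update.
u^{k+1} = -1.059 + 0.4256 - 0.9815 = -1.6148
Step 4: Primal residual = |0.4256 - 0.9815| = 0.5558


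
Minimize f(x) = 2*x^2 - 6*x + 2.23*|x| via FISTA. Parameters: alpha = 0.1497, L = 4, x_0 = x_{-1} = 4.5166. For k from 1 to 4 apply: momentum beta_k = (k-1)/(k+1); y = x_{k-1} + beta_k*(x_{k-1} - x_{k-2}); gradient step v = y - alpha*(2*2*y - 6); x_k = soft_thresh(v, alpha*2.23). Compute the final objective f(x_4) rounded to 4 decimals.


FISTA on f(x) = 2*x^2 - 6*x + 2.23*|x|
L = 4, alpha = 0.1497
Iteration 1: beta = 0.0, y = 4.5166 + 0.0*(4.5166 - 4.5166) = 4.5166
  grad(y) = 12.0664, v = y - alpha*grad = 2.7103
  prox(v) = soft_thresh(2.7103, 0.3338) = 2.3764
Iteration 2: beta = 0.3333, y = 2.3764 + 0.3333*(2.3764 - 4.5166) = 1.663
  grad(y) = 0.6522, v = y - alpha*grad = 1.5654
  prox(v) = soft_thresh(1.5654, 0.3338) = 1.2316
Iteration 3: beta = 0.5, y = 1.2316 + 0.5*(1.2316 - 2.3764) = 0.6592
  grad(y) = -3.3634, v = y - alpha*grad = 1.1627
  prox(v) = soft_thresh(1.1627, 0.3338) = 0.8288
Iteration 4: beta = 0.6, y = 0.8288 + 0.6*(0.8288 - 1.2316) = 0.5872
  grad(y) = -3.6513, v = y - alpha*grad = 1.1338
  prox(v) = soft_thresh(1.1338, 0.3338) = 0.7999
f(x_4) = 2*0.7999^2 - 6*0.7999 + 2.23*|0.7999| = -1.736


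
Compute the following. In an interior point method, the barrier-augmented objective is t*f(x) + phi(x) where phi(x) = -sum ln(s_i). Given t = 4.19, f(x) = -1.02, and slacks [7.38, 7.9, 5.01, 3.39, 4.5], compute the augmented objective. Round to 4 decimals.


Step 1: Compute log-barrier.
ln values: [1.9988, 2.0669, 1.6114, 1.2208, 1.5041]
phi = -(1.9988 + 2.0669 + 1.6114 + 1.2208 + 1.5041) = -8.402
Step 2: Compute augmented objective.
t*f(x) = 4.19*-1.02 = -4.2738
Total = -4.2738 - 8.402 = -12.6758


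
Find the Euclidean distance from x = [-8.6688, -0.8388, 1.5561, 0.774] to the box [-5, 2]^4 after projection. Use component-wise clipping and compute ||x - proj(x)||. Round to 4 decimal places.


Project each component onto [-5, 2].
clip(-8.6688) = -5.0, clip(-0.8388) = -0.8388, clip(1.5561) = 1.5561, clip(0.774) = 0.774
Projection = [-5.0, -0.8388, 1.5561, 0.774]
Squared diffs: [13.4601, 0.0, 0.0, 0.0]
Distance = sqrt(13.4601) = 3.6688


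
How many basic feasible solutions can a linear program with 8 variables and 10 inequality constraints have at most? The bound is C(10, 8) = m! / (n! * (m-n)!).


Each vertex corresponds to some choice of n active constraints out of m, so the number of vertices is at most C(m, n) = m! / (n!(m-n)!).
m = 10, n = 8
Numerator: 10 * 9 * 8 * 7 * 6 * 5 * 4 * 3
Denominator: 8! = 40320
C(10, 8) = 45


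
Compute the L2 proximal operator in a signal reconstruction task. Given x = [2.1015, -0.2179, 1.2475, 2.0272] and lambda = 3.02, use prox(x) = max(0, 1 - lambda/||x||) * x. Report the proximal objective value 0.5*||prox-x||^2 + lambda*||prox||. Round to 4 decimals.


Step 1: Compute ||x||.
||x|| = 3.1827
Step 2: Compute scaling factor.
scale = max(0, 1 - 3.02/3.1827) = 0.0511
Step 3: prox(x) = [0.1074, -0.0111, 0.0638, 0.1036]
||prox(x)|| = 0.1627
Step 4: Proximal objective.
0.5*||prox-x||^2 = 4.5602
lambda*||prox|| = 0.4914
Total = 5.0516


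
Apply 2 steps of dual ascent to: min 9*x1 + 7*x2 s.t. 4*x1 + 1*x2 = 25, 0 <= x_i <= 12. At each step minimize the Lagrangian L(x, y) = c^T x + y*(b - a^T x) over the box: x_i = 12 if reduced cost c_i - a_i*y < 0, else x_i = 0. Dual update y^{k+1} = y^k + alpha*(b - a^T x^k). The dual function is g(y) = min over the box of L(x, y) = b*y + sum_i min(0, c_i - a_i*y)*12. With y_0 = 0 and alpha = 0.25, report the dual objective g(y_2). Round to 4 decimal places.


Dual ascent for LP: min 9*x1 + 7*x2, 4*x1 + 1*x2 = 25, 0 <= x_i <= 12
Step 1: y^k = 0.0, reduced costs: (9.0, 7.0)
  x^k = (0.0, 0.0), subgradient = b - a^T x = 25.0
  y^{k+1} = 0.0 + 0.25*25.0 = 6.25
Step 2: y^k = 6.25, reduced costs: (-16.0, 0.75)
  x^k = (12.0, 0.0), subgradient = b - a^T x = -23.0
  y^{k+1} = 6.25 + 0.25*-23.0 = 0.5
Dual objective at y_2 = 0.5: reduced costs (7.0, 6.5), box minimizer x = (0.0, 0.0)
g(y_2) = b*y + (c1 - a1*y)*x1 + (c2 - a2*y)*x2 = 25*0.5 + 7.0*0.0 + 6.5*0.0 = 12.5 + 0.0 + 0.0 = 12.5


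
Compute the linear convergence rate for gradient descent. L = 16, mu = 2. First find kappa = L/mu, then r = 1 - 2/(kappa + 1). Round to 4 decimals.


Step 1: Compute the condition number.
kappa = L/mu = 16/2 = 8.0
Step 2: Compute the convergence rate.
r = 1 - 2/(kappa + 1) = 1 - 2*mu/(L + mu) = (L - mu)/(L + mu) = 14/18 = 0.7778


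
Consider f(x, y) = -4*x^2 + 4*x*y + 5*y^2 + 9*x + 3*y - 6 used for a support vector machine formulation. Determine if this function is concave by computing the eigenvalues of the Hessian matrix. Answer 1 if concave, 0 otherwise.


The Hessian of f(x,y) = -4*x^2 + 4*x*y + 5*y^2 + 9*x + 3*y - 6 is:
H = [[-8, 4], [4, 10]]
Trace = -8 + 10 = 2
Determinant = -8*10 - (4)^2 = -96
Discriminant = (2)^2 - 4*-96 = 388.0
Eigenvalues: lambda_1 = -8.8489, lambda_2 = 10.8489
The function is not concave.

0


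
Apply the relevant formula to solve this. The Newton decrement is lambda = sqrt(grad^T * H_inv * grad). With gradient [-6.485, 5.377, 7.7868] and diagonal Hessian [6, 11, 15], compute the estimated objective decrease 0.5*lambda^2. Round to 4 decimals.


Step 1: H is diagonal, so H^(-1) * g = [-1.0808, 0.4888, 0.5191].
Step 2: g^T H^(-1) g = sum_i g_i^2 / H_ii
  = (-6.485)^2/6 + (5.377)^2/11 + (7.7868)^2/15
  = 7.0092 + 2.6284 + 4.0423 = 13.6799
Step 3: Objective decrease = 0.5 * g^T H^(-1) g = 6.8399


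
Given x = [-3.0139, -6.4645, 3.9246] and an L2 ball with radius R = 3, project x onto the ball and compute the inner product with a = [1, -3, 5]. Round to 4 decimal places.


Step 1: Compute ||x|| (intermediates to 6 decimals).
||x|| = sqrt((-3.0139)^2 + (-6.4645)^2 + 3.9246^2) = 8.140997
Step 2: Project.
Since ||x|| > R, scale = R/||x|| = 3/8.140997 = 0.368505, proj(x) = scale * x
proj(x) = [-1.110637, -2.382201, 1.446235]
Step 3: Dot product.
a^T * proj(x) = 1*(-1.110637) - 3*(-2.382201) + 5*1.446235 = 13.2671


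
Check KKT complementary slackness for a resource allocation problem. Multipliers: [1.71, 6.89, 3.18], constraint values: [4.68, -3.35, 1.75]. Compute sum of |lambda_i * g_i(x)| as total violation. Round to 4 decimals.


KKT complementary slackness check:
lambda_1 * g_1 = 1.71 * 4.68 = 8.0028
lambda_2 * g_2 = 6.89 * -3.35 = -23.0815
lambda_3 * g_3 = 3.18 * 1.75 = 5.565
Total violation = 8.0028 + 23.0815 + 5.565 = 36.6493


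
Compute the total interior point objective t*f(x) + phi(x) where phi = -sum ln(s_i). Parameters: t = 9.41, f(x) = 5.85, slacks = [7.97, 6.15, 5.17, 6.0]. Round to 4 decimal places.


Step 1: Compute log-barrier.
ln values: [2.0757, 1.8165, 1.6429, 1.7918]
phi = -(2.0757 + 1.8165 + 1.6429 + 1.7918) = -7.3268
Step 2: Compute augmented objective.
t*f(x) = 9.41*5.85 = 55.0485
Total = 55.0485 - 7.3268 = 47.7217


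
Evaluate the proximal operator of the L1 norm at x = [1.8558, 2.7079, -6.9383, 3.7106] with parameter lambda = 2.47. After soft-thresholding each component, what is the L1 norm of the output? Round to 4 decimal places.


Soft-thresholding with lambda = 2.47:
prox(1.8558) = sign(1.8558)*max(|1.8558| - 2.47, 0) = 0.0
prox(2.7079) = sign(2.7079)*max(|2.7079| - 2.47, 0) = 0.2379
prox(-6.9383) = sign(-6.9383)*max(|-6.9383| - 2.47, 0) = -4.4683
prox(3.7106) = sign(3.7106)*max(|3.7106| - 2.47, 0) = 1.2406
prox(x) = [0.0, 0.2379, -4.4683, 1.2406]
||prox(x)||_1 = 0.0 + 0.2379 + 4.4683 + 1.2406 = 5.9468


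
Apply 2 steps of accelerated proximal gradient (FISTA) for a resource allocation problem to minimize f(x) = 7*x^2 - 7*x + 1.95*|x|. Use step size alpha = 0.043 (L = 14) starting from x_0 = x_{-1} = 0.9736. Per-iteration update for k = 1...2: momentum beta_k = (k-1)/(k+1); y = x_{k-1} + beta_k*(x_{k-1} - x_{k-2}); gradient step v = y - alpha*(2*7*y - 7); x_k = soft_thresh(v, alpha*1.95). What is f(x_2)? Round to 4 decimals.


FISTA on f(x) = 7*x^2 - 7*x + 1.95*|x|
L = 14, alpha = 0.043
Iteration 1: beta = 0.0, y = 0.9736 + 0.0*(0.9736 - 0.9736) = 0.9736
  grad(y) = 6.6304, v = y - alpha*grad = 0.6885
  prox(v) = soft_thresh(0.6885, 0.0839) = 0.6046
Iteration 2: beta = 0.3333, y = 0.6046 + 0.3333*(0.6046 - 0.9736) = 0.4817
  grad(y) = -0.2568, v = y - alpha*grad = 0.4927
  prox(v) = soft_thresh(0.4927, 0.0839) = 0.4088
f(x_2) = 7*0.4088^2 - 7*0.4088 + 1.95*|0.4088| = -0.8946


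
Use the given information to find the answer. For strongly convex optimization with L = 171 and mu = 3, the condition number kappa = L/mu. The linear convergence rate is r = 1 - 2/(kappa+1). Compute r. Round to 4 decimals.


Step 1: Compute the condition number.
kappa = L/mu = 171/3 = 57.0
Step 2: Compute the convergence rate.
r = 1 - 2/(kappa + 1) = 1 - 2*mu/(L + mu) = (L - mu)/(L + mu) = 168/174 = 0.9655


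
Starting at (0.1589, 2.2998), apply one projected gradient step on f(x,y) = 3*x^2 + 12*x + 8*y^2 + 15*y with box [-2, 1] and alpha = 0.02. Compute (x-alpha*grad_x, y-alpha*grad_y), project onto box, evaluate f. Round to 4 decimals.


Step 1: Compute gradient at (0.1589, 2.2998).
grad_x = 2*3*0.1589 + 12 = 12.9534
grad_y = 2*8*2.2998 + 15 = 51.7968
Step 2: Gradient step.
x_raw = 0.1589 - 0.02*12.9534 = -0.1002
y_raw = 2.2998 - 0.02*51.7968 = 1.2639
Step 3: Project onto [-2, 1].
x_proj = clip(-0.1002) = -0.1002
y_proj = clip(1.2639) = 1.0
Step 4: Evaluate f.
f(-0.1002, 1.0) = 21.8281


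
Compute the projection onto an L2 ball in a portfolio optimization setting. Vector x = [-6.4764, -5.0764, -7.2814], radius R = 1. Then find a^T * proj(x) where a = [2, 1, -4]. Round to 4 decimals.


Step 1: Compute ||x|| (intermediates to 6 decimals).
||x|| = sqrt((-6.4764)^2 + (-5.0764)^2 + (-7.2814)^2) = 10.987829
Step 2: Project.
Since ||x|| > R, scale = R/||x|| = 1/10.987829 = 0.09101, proj(x) = scale * x
proj(x) = [-0.589417, -0.462003, -0.66268]
Step 3: Dot product.
a^T * proj(x) = 2*(-0.589417) + 1*(-0.462003) - 4*(-0.66268) = 1.0099


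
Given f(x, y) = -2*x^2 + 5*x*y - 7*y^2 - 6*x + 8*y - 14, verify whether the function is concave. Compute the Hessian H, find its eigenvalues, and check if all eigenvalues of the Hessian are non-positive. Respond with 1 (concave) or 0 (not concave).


The Hessian of f(x,y) = -2*x^2 + 5*x*y - 7*y^2 - 6*x + 8*y - 14 is:
H = [[-4, 5], [5, -14]]
Trace = -4 - 14 = -18
Determinant = -4*-14 - (5)^2 = 31
Discriminant = (-18)^2 - 4*31 = 200.0
Eigenvalues: lambda_1 = -16.0711, lambda_2 = -1.9289
The function is concave.

1


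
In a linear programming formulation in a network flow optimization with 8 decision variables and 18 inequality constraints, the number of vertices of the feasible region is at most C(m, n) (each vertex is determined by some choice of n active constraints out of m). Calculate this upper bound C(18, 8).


Each vertex corresponds to some choice of n active constraints out of m, so the number of vertices is at most C(m, n) = m! / (n!(m-n)!).
m = 18, n = 8
Numerator: 18 * 17 * 16 * 15 * 14 * 13 * 12 * 11
Denominator: 8! = 40320
C(18, 8) = 43758


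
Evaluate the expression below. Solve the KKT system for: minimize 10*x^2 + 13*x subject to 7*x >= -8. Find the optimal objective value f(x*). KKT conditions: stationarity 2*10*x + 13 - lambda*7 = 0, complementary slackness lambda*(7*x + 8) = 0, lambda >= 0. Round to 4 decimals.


Step 1: Try lambda = 0 (constraint inactive).
Stationarity: 2*10*x + 13 = 0
x* = -13/(2*10) = -0.65
Check constraint: 7*-0.65 = -4.55 >= -8 -- satisfied.
Step 2: Compute optimal value.
f(x*) = 10*(-0.65)^2 + 13*(-0.65) = -4.225


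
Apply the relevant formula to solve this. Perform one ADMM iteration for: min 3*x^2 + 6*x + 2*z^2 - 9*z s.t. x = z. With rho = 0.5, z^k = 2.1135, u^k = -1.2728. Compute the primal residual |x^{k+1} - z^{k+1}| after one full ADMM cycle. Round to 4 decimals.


ADMM iteration with rho = 0.5, z^k = 2.1135, u^k = -1.2728
Step 1: x-update.
Minimize 3*x^2 + 6*x + (0.5/2)*(x - 2.1135 - 1.2728)^2
FOC: (2*3 + 0.5)*x = -6 + 0.5*(2.1135 + 1.2728)
x^{k+1} = -0.6626
Step 2: z-update.
Minimize 2*z^2 - 9*z + (0.5/2)*(-0.6626 - z - 1.2728)^2
FOC: (2*2 + 0.5)*z = 9 + 0.5*(-0.6626 - 1.2728)
z^{k+1} = 1.785
Step 3: u-update.
u^{k+1} = -1.2728 - 0.6626 - 1.785 = -3.7203
Step 4: Primal residual = |-0.6626 - 1.785| = 2.4475


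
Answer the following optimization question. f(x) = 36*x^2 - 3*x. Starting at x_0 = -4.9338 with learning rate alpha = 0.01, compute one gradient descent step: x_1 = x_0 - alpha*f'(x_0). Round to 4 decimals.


We compute the gradient at x_0 and apply the update.
f'(x) = 72*x - 3
f'(-4.9338) = 72*-4.9338 - 3 = -358.2336
x_1 = -4.9338 - 0.01*-358.2336 = -1.3515


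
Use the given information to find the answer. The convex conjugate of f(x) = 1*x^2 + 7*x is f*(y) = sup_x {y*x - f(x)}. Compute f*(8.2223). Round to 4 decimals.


f*(y) = sup_x {y*x - a*x^2 - b*x} = sup_x {(y-b)*x - a*x^2}
FOC: (y - b) - 2a*x = 0 => x* = (y - b)/(2a)
x* = (8.2223 - 7)/(2*1) = 0.6112
f*(8.2223) = (y-b)^2/(4a) = (8.2223 - 7)^2/(4*1)
= 1.494/4 = 0.3735


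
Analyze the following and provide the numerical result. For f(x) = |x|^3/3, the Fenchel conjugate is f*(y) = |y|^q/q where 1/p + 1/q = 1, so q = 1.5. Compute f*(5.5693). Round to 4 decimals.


The conjugate exponent q satisfies 1/p + 1/q = 1.
p = 3, so q = 3/(3 - 1) = 1.5
|y|^q = 5.5693^1.5 = 13.1432
f*(5.5693) = 13.1432 / 1.5 = 8.7621
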